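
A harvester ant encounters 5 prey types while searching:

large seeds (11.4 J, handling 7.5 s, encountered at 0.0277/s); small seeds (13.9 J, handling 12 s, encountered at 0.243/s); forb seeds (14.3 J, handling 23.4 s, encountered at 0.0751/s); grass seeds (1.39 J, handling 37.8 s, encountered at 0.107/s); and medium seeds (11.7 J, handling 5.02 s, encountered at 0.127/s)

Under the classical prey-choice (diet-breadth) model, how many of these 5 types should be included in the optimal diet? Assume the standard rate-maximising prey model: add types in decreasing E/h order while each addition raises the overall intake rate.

E/h in descending order: medium seeds 2.33, large seeds 1.52, small seeds 1.16, forb seeds 0.611, grass seeds 0.0368 J/s. The optimal diet is the largest prefix of this list for which every included type satisfies E_i/h_i > R on the types above it.
Rate on top 1: 0.9074. large seeds: 1.52 > 0.9074 → include.
Rate on top 2: 0.9764. small seeds: 1.16 > 0.9764 → include.
Rate on top 3: 1.088. forb seeds: 0.611 < 1.088 → exclude; stop.
Optimal diet: medium seeds, large seeds, small seeds — 3 of 5 types.

3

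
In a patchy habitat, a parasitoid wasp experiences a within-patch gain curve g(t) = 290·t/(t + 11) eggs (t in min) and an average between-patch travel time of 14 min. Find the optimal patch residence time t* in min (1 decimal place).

12.4 min

Optimal t* satisfies g'(t*) = g(t*)/(T + t*).
g'(t) = 290·11/(t + 11)². Setting 290·11/(t+11)² = 290t/[(t+11)(14+t)] gives 11(14+t) = t(t+11), so t² = 11×14 = 154.
t* = √154 = 12.41 min.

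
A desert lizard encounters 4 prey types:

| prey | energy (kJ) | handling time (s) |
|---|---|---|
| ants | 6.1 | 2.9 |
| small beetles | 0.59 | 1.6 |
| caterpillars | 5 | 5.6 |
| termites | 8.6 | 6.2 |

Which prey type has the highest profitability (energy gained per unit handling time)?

ants

Profitability E/h (kJ/s): ants = 6.1/2.9 = 2.1, small beetles = 0.59/1.6 = 0.369, caterpillars = 5/5.6 = 0.893, termites = 8.6/6.2 = 1.39.
Ranked: ants > termites > caterpillars > small beetles.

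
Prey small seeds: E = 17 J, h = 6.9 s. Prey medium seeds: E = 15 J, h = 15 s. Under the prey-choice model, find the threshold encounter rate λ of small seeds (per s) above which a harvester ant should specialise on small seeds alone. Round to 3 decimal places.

The zero-one rule: include medium seeds iff E₂/h₂ > λE₁/(1+λh₁). Equality gives the switch point.
λE₁h₂ = E₂ + λE₂h₁ ⇒ λ = E₂/(E₁h₂ − E₂h₁) = 15/(255 − 103.5) = 0.09901 per s.

0.099 per s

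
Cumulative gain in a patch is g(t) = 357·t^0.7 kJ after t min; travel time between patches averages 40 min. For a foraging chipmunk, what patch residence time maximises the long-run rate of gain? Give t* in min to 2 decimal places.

93.33 min

Optimal t* satisfies g'(t*) = g(t*)/(T + t*).
g'(t) = 0.7·357·t^-0.3. Setting 0.7·357·t^-0.3 = 357·t^0.7/(40+t) gives 0.7(40+t) = t, so 0.30·t = 0.7×40.
t* = 0.7×40/0.30 = 93.33 min.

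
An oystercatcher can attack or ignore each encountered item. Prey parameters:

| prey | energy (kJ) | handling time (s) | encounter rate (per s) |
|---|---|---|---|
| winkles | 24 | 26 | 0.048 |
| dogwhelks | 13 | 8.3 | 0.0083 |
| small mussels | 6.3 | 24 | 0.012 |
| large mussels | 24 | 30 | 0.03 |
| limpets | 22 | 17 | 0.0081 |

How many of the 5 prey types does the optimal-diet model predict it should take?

Rank by E/h (kJ/s): dogwhelks 1.57, limpets 1.29, winkles 0.923, large mussels 0.8, small mussels 0.263. Include each in turn until the next type's E/h falls below the running intake rate.
Rate on top 1: 0.1009. limpets: 1.29 > 0.1009 → include.
Rate on top 2: 0.2371. winkles: 0.923 > 0.2371 → include.
Rate on top 3: 0.5859. large mussels: 0.8 > 0.5859 → include.
Rate on top 4: 0.6433. small mussels: 0.263 < 0.6433 → exclude; stop.
Optimal diet: dogwhelks, limpets, winkles, large mussels — 4 of 5 types.

4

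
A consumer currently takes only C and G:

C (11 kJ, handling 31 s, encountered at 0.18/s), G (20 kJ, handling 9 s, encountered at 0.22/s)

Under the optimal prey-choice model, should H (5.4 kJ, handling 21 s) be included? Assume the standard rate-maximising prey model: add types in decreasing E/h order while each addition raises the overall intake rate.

Intake rate on the current diet: R = (0.18×11 + 0.22×20) / (1 + 0.18×31 + 0.22×9) = 6.38/8.56 = 0.7453 kJ/s.
H: E/h = 5.4/21 = 0.2571 kJ/s.
0.2571 < 0.7453, so adding H would lower the average — exclude it.

No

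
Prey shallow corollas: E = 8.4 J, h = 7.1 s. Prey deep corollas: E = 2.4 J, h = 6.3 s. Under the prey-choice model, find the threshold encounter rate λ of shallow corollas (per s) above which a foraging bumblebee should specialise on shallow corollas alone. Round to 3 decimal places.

Drop deep corollas once their profitability E₂/h₂ falls below the rate achievable on shallow corollas alone: E₂/h₂ = λE₁/(1 + λh₁).
Solve for λ: λE₁h₂ = E₂(1 + λh₁) → λ(E₁h₂ − E₂h₁) = E₂ → λ = E₂/(E₁h₂ − E₂h₁).
λ = 2.4/(8.4×6.3 − 2.4×7.1) = 2.4/35.88 = 0.06689 per s.

0.067 per s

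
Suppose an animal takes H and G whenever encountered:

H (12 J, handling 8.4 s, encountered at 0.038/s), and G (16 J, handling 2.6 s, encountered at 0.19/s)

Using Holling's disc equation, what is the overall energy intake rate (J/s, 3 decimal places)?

R = Σλ_iE_i / (1 + Σλ_ih_i)
Numerator: 0.038×12 + 0.19×16 = 3.496
Denominator: 1 + 0.038×8.4 + 0.19×2.6 = 1.813
R = 3.496/1.813 = 1.928 J/s

1.928 J/s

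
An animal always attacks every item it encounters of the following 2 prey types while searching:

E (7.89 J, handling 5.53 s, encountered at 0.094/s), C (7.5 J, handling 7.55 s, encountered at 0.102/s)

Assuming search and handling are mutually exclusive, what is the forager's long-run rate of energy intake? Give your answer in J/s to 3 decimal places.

0.658 J/s

R = (0.094×7.89 + 0.102×7.5) / (1 + 0.094×5.53 + 0.102×7.55) = 1.507/2.29 = 0.658 J/s.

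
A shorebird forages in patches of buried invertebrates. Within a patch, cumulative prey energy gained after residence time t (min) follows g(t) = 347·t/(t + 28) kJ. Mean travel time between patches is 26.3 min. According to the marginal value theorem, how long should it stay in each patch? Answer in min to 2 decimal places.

27.14 min

Optimal t* satisfies g'(t*) = g(t*)/(T + t*).
g'(t) = 347·28/(t + 28)². Setting 347·28/(t+28)² = 347t/[(t+28)(26.3+t)] gives 28(26.3+t) = t(t+28), so t² = 28×26.3 = 736.4.
t* = √736.4 = 27.14 min.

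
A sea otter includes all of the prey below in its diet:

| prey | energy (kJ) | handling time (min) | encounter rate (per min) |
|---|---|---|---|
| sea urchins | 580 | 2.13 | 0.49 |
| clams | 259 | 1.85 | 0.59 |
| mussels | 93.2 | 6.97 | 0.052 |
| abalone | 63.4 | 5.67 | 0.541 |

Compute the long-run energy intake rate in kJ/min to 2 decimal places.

Energy encountered per unit search time: 0.49×580 + 0.59×259 + 0.052×93.2 + 0.541×63.4 = 476.2 kJ/min.
Handling time per unit search time: 0.49×2.13 + 0.59×1.85 + 0.052×6.97 + 0.541×5.67 = 5.565.
Rate = 476.2/(1 + 5.565) = 72.53 kJ/min.

72.53 kJ/min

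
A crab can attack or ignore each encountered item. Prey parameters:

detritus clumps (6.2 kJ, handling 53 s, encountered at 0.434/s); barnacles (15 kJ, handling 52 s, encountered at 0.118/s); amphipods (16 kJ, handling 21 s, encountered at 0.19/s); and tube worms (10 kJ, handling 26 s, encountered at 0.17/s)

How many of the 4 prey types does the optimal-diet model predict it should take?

Rank by E/h (kJ/s): amphipods 0.762, tube worms 0.385, barnacles 0.288, detritus clumps 0.117. Include each in turn until the next type's E/h falls below the running intake rate.
Rate on top 1: 0.6092. tube worms: 0.385 < 0.6092 → exclude; stop.
Optimal diet: amphipods — 1 of 4 types.

1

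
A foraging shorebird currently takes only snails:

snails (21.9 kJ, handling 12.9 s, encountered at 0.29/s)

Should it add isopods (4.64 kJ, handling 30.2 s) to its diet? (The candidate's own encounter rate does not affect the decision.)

No

On snails alone, R = ΣλE/(1+Σλh) = 6.351/4.741 = 1.34 kJ/s.
isopods: E/h = 4.64/30.2 = 0.1536 kJ/s.
0.1536 < 1.34, so adding isopods would lower the average — exclude it.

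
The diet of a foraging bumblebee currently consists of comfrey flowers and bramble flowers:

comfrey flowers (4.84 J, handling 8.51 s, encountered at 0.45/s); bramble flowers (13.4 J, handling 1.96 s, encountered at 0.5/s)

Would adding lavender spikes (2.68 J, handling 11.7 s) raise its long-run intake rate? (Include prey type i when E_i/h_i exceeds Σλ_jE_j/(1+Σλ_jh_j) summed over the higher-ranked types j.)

No

Current rate: (0.45×4.84 + 0.5×13.4)/(1 + 0.45×8.51 + 0.5×1.96) = 1.528 J/s.
Profitability of lavender spikes: 2.68/11.7 = 0.2291 J/s.
0.2291 < 1.528, so adding lavender spikes would lower the average — exclude it.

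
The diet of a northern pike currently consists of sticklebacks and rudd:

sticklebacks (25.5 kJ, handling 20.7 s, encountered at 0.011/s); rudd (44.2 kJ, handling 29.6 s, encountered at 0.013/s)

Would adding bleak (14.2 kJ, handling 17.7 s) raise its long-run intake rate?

Current rate: (0.011×25.5 + 0.013×44.2)/(1 + 0.011×20.7 + 0.013×29.6) = 0.5303 kJ/s.
Profitability of bleak: 14.2/17.7 = 0.8023 kJ/s.
Since 0.8023 > R, including bleak increases the long-run rate.

Yes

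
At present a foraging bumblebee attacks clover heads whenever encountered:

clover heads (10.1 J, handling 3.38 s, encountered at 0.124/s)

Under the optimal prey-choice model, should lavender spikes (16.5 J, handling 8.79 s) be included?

On clover heads alone, R = ΣλE/(1+Σλh) = 1.252/1.419 = 0.8825 J/s.
lavender spikes: E/h = 16.5/8.79 = 1.877 J/s.
1.877 > 0.8825, so adding lavender spikes raises the average — include it.

Yes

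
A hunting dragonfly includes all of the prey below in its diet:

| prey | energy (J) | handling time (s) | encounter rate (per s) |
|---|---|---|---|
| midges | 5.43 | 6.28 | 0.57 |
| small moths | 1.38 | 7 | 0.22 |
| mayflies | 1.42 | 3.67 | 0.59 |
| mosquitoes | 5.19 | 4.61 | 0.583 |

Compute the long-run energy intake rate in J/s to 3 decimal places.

Energy encountered per unit search time: 0.57×5.43 + 0.22×1.38 + 0.59×1.42 + 0.583×5.19 = 7.262 J/s.
Handling time per unit search time: 0.57×6.28 + 0.22×7 + 0.59×3.67 + 0.583×4.61 = 9.973.
Rate = 7.262/(1 + 9.973) = 0.6619 J/s.

0.662 J/s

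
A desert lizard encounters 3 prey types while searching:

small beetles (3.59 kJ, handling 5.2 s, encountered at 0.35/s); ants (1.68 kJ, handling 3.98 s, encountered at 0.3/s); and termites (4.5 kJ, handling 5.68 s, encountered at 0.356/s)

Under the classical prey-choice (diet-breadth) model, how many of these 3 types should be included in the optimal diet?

2

Profitabilities (E/h, kJ/s): termites 0.792, small beetles 0.69, ants 0.422. Add prey in this order while the next type's profitability exceeds the intake rate on those already taken.
Rate on top 1: 0.5301. small beetles: 0.69 > 0.5301 → include.
Rate on top 2: 0.5903. ants: 0.422 < 0.5903 → exclude; stop.
Optimal diet: termites, small beetles — 2 of 3 types.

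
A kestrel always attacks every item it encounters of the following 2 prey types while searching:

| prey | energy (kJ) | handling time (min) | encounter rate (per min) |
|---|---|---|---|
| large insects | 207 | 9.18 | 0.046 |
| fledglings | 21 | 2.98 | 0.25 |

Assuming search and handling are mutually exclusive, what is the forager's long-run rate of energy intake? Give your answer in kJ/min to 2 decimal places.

Energy encountered per unit search time: 0.046×207 + 0.25×21 = 14.77 kJ/min.
Handling time per unit search time: 0.046×9.18 + 0.25×2.98 = 1.167.
Rate = 14.77/(1 + 1.167) = 6.816 kJ/min.

6.82 kJ/min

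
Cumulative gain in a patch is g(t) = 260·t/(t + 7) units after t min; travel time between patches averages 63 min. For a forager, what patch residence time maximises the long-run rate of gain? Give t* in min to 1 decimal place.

Optimal t* satisfies g'(t*) = g(t*)/(T + t*).
g'(t) = 260·7/(t + 7)². Setting 260·7/(t+7)² = 260t/[(t+7)(63+t)] gives 7(63+t) = t(t+7), so t² = 7×63 = 441.
t* = √441 = 21 min.

21.0 min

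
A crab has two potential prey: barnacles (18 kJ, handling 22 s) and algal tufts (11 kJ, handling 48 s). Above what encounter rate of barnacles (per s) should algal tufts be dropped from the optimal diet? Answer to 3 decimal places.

0.018 per s

The zero-one rule: include algal tufts iff E₂/h₂ > λE₁/(1+λh₁). Equality gives the switch point.
λE₁h₂ = E₂ + λE₂h₁ ⇒ λ = E₂/(E₁h₂ − E₂h₁) = 11/(864 − 242) = 0.01768 per s.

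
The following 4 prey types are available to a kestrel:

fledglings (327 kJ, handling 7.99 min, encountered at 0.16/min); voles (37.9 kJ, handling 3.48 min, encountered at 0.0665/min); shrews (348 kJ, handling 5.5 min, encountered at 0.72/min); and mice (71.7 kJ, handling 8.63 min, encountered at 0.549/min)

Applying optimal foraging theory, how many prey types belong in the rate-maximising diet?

Profitabilities (E/h, kJ/min): shrews 63.3, fledglings 40.9, voles 10.9, mice 8.31. Add prey in this order while the next type's profitability exceeds the intake rate on those already taken.
Rate on top 1: 50.52. fledglings: 40.9 < 50.52 → exclude; stop.
Optimal diet: shrews — 1 of 4 types.

1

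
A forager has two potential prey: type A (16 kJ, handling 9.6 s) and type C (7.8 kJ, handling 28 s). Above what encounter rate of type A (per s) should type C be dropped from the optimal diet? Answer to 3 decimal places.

Drop type C once their profitability E₂/h₂ falls below the rate achievable on type A alone: E₂/h₂ = λE₁/(1 + λh₁).
Solve for λ: λE₁h₂ = E₂(1 + λh₁) → λ(E₁h₂ − E₂h₁) = E₂ → λ = E₂/(E₁h₂ − E₂h₁).
λ = 7.8/(16×28 − 7.8×9.6) = 7.8/373.1 = 0.0209 per s.

0.021 per s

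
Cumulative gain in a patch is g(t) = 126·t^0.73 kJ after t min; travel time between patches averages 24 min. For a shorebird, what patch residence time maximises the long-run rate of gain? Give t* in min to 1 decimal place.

64.9 min

By the marginal value theorem, leave when the instantaneous gain rate g'(t) equals the habitat-wide average g(t)/(T + t).
g'(t) = 0.73·126·t^-0.27. Setting 0.73·126·t^-0.27 = 126·t^0.73/(24+t) gives 0.73(24+t) = t, so 0.27·t = 0.73×24.
t* = 0.73×24/0.27 = 64.89 min.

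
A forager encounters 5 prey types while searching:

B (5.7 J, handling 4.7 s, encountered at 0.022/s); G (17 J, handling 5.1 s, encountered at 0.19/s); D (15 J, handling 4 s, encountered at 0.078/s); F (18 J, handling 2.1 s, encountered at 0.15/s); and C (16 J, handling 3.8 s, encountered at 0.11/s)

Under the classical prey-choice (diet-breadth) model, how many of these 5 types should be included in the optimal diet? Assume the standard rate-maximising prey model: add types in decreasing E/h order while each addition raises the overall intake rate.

4

Profitabilities (E/h, J/s): F 8.57, C 4.21, D 3.75, G 3.33, B 1.21. Add prey in this order while the next type's profitability exceeds the intake rate on those already taken.
Rate on top 1: 2.053. C: 4.21 > 2.053 → include.
Rate on top 2: 2.574. D: 3.75 > 2.574 → include.
Rate on top 3: 2.753. G: 3.33 > 2.753 → include.
Rate on top 4: 2.94. B: 1.21 < 2.94 → exclude; stop.
Optimal diet: F, C, D, G — 4 of 5 types.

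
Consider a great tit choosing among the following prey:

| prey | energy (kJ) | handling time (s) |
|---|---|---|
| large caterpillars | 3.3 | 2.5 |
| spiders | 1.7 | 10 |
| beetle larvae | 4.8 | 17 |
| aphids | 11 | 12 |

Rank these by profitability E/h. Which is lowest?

spiders

Profitability E/h (kJ/s): large caterpillars = 3.3/2.5 = 1.32, spiders = 1.7/10 = 0.17, beetle larvae = 4.8/17 = 0.282, aphids = 11/12 = 0.917.
Ranked: large caterpillars > aphids > beetle larvae > spiders.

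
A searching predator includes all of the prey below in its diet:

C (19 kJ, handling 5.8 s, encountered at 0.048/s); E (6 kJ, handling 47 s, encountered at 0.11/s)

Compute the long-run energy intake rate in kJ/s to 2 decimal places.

0.24 kJ/s

Energy encountered per unit search time: 0.048×19 + 0.11×6 = 1.572 kJ/s.
Handling time per unit search time: 0.048×5.8 + 0.11×47 = 5.448.
Rate = 1.572/(1 + 5.448) = 0.2438 kJ/s.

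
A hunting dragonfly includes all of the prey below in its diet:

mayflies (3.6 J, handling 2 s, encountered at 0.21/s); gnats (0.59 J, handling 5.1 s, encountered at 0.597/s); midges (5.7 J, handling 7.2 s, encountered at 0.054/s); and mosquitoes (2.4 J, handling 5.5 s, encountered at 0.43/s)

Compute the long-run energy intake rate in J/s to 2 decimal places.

R = (0.21×3.6 + 0.597×0.59 + 0.054×5.7 + 0.43×2.4) / (1 + 0.21×2 + 0.597×5.1 + 0.054×7.2 + 0.43×5.5) = 2.448/7.218 = 0.3391 J/s.

0.34 J/s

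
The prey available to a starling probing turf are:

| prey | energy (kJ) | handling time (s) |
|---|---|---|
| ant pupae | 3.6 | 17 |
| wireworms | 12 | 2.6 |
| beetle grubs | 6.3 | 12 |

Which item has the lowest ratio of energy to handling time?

ant pupae

Profitability E/h (kJ/s): ant pupae = 3.6/17 = 0.212, wireworms = 12/2.6 = 4.62, beetle grubs = 6.3/12 = 0.525.
Ranked: wireworms > beetle grubs > ant pupae.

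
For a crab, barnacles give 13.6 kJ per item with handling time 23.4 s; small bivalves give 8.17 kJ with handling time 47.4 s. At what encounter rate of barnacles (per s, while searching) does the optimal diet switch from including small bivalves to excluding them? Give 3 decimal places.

The zero-one rule: include small bivalves iff E₂/h₂ > λE₁/(1+λh₁). Equality gives the switch point.
λE₁h₂ = E₂ + λE₂h₁ ⇒ λ = E₂/(E₁h₂ − E₂h₁) = 8.17/(644.6 − 191.2) = 0.01802 per s.

0.018 per s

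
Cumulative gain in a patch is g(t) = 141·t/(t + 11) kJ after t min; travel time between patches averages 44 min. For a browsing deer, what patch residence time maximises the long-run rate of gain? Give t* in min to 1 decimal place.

Optimal t* satisfies g'(t*) = g(t*)/(T + t*).
g'(t) = 141·11/(t + 11)². Setting 141·11/(t+11)² = 141t/[(t+11)(44+t)] gives 11(44+t) = t(t+11), so t² = 11×44 = 484.
t* = √484 = 22 min.

22.0 min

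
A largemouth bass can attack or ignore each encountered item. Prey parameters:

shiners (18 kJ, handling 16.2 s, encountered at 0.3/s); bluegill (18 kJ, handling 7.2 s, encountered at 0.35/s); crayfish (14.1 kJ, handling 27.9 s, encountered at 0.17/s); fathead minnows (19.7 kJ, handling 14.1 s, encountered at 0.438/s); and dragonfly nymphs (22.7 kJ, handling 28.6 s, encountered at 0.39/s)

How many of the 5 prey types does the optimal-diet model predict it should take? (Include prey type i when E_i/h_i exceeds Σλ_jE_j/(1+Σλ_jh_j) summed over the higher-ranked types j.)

1

Rank by E/h (kJ/s): bluegill 2.5, fathead minnows 1.4, shiners 1.11, dragonfly nymphs 0.794, crayfish 0.505. Include each in turn until the next type's E/h falls below the running intake rate.
Rate on top 1: 1.79. fathead minnows: 1.4 < 1.79 → exclude; stop.
Optimal diet: bluegill — 1 of 5 types.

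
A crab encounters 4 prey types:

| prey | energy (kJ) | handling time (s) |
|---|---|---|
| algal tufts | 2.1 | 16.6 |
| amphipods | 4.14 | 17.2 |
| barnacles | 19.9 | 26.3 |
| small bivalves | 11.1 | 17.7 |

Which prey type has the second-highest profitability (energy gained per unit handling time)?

Profitability E/h (kJ/s): algal tufts = 2.1/16.6 = 0.127, amphipods = 4.14/17.2 = 0.241, barnacles = 19.9/26.3 = 0.757, small bivalves = 11.1/17.7 = 0.627.
Ranked: barnacles > small bivalves > amphipods > algal tufts.

small bivalves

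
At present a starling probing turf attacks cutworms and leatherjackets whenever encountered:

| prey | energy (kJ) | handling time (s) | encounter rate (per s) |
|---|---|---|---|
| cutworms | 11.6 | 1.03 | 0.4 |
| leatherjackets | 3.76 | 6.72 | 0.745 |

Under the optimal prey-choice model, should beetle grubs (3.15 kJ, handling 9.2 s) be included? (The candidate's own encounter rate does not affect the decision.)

No

On cutworms and leatherjackets alone, R = ΣλE/(1+Σλh) = 7.441/6.418 = 1.159 kJ/s.
Profitability of beetle grubs: 3.15/9.2 = 0.3424 kJ/s.
0.3424 < 1.159, so adding beetle grubs would lower the average — exclude it.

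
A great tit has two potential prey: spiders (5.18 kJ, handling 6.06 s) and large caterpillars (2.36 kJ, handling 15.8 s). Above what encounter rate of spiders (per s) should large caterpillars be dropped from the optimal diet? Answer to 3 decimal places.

0.035 per s

Drop large caterpillars once their profitability E₂/h₂ falls below the rate achievable on spiders alone: E₂/h₂ = λE₁/(1 + λh₁).
Solve for λ: λE₁h₂ = E₂(1 + λh₁) → λ(E₁h₂ − E₂h₁) = E₂ → λ = E₂/(E₁h₂ − E₂h₁).
λ = 2.36/(5.18×15.8 − 2.36×6.06) = 2.36/67.54 = 0.03494 per s.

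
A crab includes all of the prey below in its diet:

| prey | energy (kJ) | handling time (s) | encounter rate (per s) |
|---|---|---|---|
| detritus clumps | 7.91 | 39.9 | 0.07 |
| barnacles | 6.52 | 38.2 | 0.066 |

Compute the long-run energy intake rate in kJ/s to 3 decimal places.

R = (0.07×7.91 + 0.066×6.52) / (1 + 0.07×39.9 + 0.066×38.2) = 0.984/6.314 = 0.1558 kJ/s.

0.156 kJ/s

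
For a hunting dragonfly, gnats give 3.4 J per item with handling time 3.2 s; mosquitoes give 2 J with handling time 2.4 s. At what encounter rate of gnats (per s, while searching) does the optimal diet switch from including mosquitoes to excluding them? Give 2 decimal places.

Drop mosquitoes once their profitability E₂/h₂ falls below the rate achievable on gnats alone: E₂/h₂ = λE₁/(1 + λh₁).
Solve for λ: λE₁h₂ = E₂(1 + λh₁) → λ(E₁h₂ − E₂h₁) = E₂ → λ = E₂/(E₁h₂ − E₂h₁).
λ = 2/(3.4×2.4 − 2×3.2) = 2/1.76 = 1.136 per s.

1.14 per s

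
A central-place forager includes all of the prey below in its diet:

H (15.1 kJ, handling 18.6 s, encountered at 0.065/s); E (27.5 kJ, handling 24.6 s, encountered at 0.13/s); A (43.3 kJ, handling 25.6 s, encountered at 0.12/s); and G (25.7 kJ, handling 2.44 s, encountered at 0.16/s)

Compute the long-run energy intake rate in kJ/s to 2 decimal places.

1.56 kJ/s

Energy encountered per unit search time: 0.065×15.1 + 0.13×27.5 + 0.12×43.3 + 0.16×25.7 = 13.86 kJ/s.
Handling time per unit search time: 0.065×18.6 + 0.13×24.6 + 0.12×25.6 + 0.16×2.44 = 7.869.
Rate = 13.86/(1 + 7.869) = 1.563 kJ/s.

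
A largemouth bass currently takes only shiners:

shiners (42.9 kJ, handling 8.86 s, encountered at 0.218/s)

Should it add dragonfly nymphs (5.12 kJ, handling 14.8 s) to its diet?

On shiners alone, R = ΣλE/(1+Σλh) = 9.352/2.931 = 3.19 kJ/s.
dragonfly nymphs: E/h = 5.12/14.8 = 0.3459 kJ/s.
Since 0.3459 < R, time spent handling dragonfly nymphs is better spent searching.

No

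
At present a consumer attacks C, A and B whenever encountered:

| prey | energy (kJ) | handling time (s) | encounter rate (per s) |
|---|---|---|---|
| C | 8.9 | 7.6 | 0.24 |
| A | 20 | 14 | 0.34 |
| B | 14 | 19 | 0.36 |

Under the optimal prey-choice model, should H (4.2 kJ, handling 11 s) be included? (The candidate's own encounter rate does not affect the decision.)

No

Intake rate on the current diet: R = (0.24×8.9 + 0.34×20 + 0.36×14) / (1 + 0.24×7.6 + 0.34×14 + 0.36×19) = 13.98/14.42 = 0.9689 kJ/s.
Profitability of H: 4.2/11 = 0.3818 kJ/s.
0.3818 < 0.9689, so adding H would lower the average — exclude it.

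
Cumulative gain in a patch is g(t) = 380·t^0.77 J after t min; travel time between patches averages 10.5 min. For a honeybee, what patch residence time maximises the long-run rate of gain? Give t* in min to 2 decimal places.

By the marginal value theorem, leave when the instantaneous gain rate g'(t) equals the habitat-wide average g(t)/(T + t).
g'(t) = 0.77·380·t^-0.23. Setting 0.77·380·t^-0.23 = 380·t^0.77/(10.5+t) gives 0.77(10.5+t) = t, so 0.23·t = 0.77×10.5.
t* = 0.77×10.5/0.23 = 35.15 min.

35.15 min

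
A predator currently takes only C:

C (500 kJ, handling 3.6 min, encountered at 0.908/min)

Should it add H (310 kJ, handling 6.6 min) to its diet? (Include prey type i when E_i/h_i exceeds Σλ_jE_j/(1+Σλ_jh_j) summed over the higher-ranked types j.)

No

Intake rate on the current diet: R = (0.908×500) / (1 + 0.908×3.6) = 454/4.269 = 106.4 kJ/min.
Profitability of H: 310/6.6 = 46.97 kJ/min.
Since 46.97 < R, time spent handling H is better spent searching.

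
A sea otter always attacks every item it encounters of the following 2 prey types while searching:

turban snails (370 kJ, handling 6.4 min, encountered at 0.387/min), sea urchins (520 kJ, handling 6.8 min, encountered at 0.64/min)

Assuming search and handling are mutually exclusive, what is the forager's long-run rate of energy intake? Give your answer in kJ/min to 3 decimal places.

R = (0.387×370 + 0.64×520) / (1 + 0.387×6.4 + 0.64×6.8) = 476/7.829 = 60.8 kJ/min.

60.800 kJ/min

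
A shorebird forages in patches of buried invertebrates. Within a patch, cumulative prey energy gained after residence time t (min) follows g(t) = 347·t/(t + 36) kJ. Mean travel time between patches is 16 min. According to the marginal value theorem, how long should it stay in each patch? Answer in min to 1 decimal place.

24.0 min

Optimal t* satisfies g'(t*) = g(t*)/(T + t*).
g'(t) = 347·36/(t + 36)². Setting 347·36/(t+36)² = 347t/[(t+36)(16+t)] gives 36(16+t) = t(t+36), so t² = 36×16 = 576.
t* = √576 = 24 min.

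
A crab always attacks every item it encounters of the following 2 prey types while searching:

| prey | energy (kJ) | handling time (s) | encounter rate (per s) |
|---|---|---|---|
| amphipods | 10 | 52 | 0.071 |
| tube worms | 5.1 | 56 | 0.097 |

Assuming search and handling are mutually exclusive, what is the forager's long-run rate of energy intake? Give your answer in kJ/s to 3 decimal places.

0.119 kJ/s

Energy encountered per unit search time: 0.071×10 + 0.097×5.1 = 1.205 kJ/s.
Handling time per unit search time: 0.071×52 + 0.097×56 = 9.124.
Rate = 1.205/(1 + 9.124) = 0.119 kJ/s.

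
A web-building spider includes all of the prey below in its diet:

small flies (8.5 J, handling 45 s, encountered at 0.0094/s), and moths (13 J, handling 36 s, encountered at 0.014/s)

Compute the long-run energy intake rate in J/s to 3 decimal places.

0.136 J/s

R = Σλ_iE_i / (1 + Σλ_ih_i)
Numerator: 0.0094×8.5 + 0.014×13 = 0.2619
Denominator: 1 + 0.0094×45 + 0.014×36 = 1.927
R = 0.2619/1.927 = 0.1359 J/s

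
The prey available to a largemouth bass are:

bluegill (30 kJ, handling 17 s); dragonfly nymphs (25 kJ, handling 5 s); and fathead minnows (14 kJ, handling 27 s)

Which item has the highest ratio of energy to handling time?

dragonfly nymphs

In descending order of E/h:
dragonfly nymphs: 25/5 = 5 kJ/s
bluegill: 30/17 = 1.76 kJ/s
fathead minnows: 14/27 = 0.519 kJ/s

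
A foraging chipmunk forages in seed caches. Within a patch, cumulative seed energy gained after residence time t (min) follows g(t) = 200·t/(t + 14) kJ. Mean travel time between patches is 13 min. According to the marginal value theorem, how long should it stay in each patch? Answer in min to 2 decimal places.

13.49 min

Optimal t* satisfies g'(t*) = g(t*)/(T + t*).
g'(t) = 200·14/(t + 14)². Setting 200·14/(t+14)² = 200t/[(t+14)(13+t)] gives 14(13+t) = t(t+14), so t² = 14×13 = 182.
t* = √182 = 13.49 min.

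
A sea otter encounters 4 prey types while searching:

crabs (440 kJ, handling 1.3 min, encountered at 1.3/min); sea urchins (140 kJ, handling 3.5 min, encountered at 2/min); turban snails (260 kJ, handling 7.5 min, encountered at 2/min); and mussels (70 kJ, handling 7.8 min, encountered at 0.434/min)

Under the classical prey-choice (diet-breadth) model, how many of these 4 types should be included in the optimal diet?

Rank by E/h (kJ/min): crabs 338, sea urchins 40, turban snails 34.7, mussels 8.97. Include each in turn until the next type's E/h falls below the running intake rate.
Rate on top 1: 212.6. sea urchins: 40 < 212.6 → exclude; stop.
Optimal diet: crabs — 1 of 4 types.

1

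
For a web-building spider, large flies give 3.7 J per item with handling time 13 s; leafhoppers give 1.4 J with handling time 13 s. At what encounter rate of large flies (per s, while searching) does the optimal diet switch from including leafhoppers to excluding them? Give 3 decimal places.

0.047 per s

Drop leafhoppers once their profitability E₂/h₂ falls below the rate achievable on large flies alone: E₂/h₂ = λE₁/(1 + λh₁).
Solve for λ: λE₁h₂ = E₂(1 + λh₁) → λ(E₁h₂ − E₂h₁) = E₂ → λ = E₂/(E₁h₂ − E₂h₁).
λ = 1.4/(3.7×13 − 1.4×13) = 1.4/29.9 = 0.04682 per s.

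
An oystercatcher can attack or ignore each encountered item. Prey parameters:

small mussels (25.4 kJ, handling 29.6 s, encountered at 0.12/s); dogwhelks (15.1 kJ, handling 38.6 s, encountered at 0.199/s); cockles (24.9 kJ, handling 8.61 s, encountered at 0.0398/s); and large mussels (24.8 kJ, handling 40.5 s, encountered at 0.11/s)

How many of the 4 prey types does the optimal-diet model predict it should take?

Rank by E/h (kJ/s): cockles 2.89, small mussels 0.858, large mussels 0.612, dogwhelks 0.391. Include each in turn until the next type's E/h falls below the running intake rate.
Rate on top 1: 0.7381. small mussels: 0.858 > 0.7381 → include.
Rate on top 2: 0.8252. large mussels: 0.612 < 0.8252 → exclude; stop.
Optimal diet: cockles, small mussels — 2 of 4 types.

2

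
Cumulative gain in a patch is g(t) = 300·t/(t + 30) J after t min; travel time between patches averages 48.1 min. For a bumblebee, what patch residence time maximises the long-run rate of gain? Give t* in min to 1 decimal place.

38.0 min

Maximise g(t)/(T+t): set derivative to zero → g'(t)(T+t) = g(t).
g'(t) = 300·30/(t + 30)². Setting 300·30/(t+30)² = 300t/[(t+30)(48.1+t)] gives 30(48.1+t) = t(t+30), so t² = 30×48.1 = 1443.
t* = √1443 = 37.99 min.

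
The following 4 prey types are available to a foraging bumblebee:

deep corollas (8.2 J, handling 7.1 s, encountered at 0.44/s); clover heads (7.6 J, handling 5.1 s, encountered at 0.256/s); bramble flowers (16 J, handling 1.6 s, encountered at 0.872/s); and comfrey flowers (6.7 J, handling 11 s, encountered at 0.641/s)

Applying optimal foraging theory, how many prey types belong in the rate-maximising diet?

1

Profitabilities (E/h, J/s): bramble flowers 10, clover heads 1.49, deep corollas 1.15, comfrey flowers 0.609. Add prey in this order while the next type's profitability exceeds the intake rate on those already taken.
Rate on top 1: 5.825. clover heads: 1.49 < 5.825 → exclude; stop.
Optimal diet: bramble flowers — 1 of 4 types.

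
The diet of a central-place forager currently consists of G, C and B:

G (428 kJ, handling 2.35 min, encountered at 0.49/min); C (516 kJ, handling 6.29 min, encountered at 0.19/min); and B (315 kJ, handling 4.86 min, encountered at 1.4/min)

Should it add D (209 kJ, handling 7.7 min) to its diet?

No

Current rate: (0.49×428 + 0.19×516 + 1.4×315)/(1 + 0.49×2.35 + 0.19×6.29 + 1.4×4.86) = 73.77 kJ/min.
D: E/h = 209/7.7 = 27.14 kJ/min.
27.14 < 73.77, so adding D would lower the average — exclude it.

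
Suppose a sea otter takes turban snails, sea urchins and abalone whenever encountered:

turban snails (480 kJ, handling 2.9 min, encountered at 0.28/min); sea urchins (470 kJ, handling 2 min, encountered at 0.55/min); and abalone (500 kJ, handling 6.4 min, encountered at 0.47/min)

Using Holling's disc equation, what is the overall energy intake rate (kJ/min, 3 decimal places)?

R = Σλ_iE_i / (1 + Σλ_ih_i)
Numerator: 0.28×480 + 0.55×470 + 0.47×500 = 627.9
Denominator: 1 + 0.28×2.9 + 0.55×2 + 0.47×6.4 = 5.92
R = 627.9/5.92 = 106.1 kJ/min

106.064 kJ/min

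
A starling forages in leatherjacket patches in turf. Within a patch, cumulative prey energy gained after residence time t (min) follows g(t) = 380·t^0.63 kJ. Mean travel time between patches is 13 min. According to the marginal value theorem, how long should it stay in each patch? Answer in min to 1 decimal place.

By the marginal value theorem, leave when the instantaneous gain rate g'(t) equals the habitat-wide average g(t)/(T + t).
g'(t) = 0.63·380·t^-0.37. Setting 0.63·380·t^-0.37 = 380·t^0.63/(13+t) gives 0.63(13+t) = t, so 0.37·t = 0.63×13.
t* = 0.63×13/0.37 = 22.14 min.

22.1 min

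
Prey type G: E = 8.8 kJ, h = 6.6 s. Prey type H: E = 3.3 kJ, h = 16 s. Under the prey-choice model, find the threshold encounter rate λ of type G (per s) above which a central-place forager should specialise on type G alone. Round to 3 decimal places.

0.028 per s

The zero-one rule: include type H iff E₂/h₂ > λE₁/(1+λh₁). Equality gives the switch point.
λE₁h₂ = E₂ + λE₂h₁ ⇒ λ = E₂/(E₁h₂ − E₂h₁) = 3.3/(140.8 − 21.78) = 0.02773 per s.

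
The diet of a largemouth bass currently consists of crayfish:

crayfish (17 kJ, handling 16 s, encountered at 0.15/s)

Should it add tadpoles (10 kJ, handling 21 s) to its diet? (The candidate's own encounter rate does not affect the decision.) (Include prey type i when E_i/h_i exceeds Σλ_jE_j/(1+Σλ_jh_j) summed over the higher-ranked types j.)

No

On crayfish alone, R = ΣλE/(1+Σλh) = 2.55/3.4 = 0.75 kJ/s.
Profitability of tadpoles: 10/21 = 0.4762 kJ/s.
Since 0.4762 < R, time spent handling tadpoles is better spent searching.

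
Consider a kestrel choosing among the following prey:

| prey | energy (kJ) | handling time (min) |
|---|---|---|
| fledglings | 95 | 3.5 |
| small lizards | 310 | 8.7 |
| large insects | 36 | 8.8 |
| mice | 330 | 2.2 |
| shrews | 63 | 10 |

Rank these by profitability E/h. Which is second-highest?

Profitability E/h (kJ/min): fledglings = 95/3.5 = 27.1, small lizards = 310/8.7 = 35.6, large insects = 36/8.8 = 4.09, mice = 330/2.2 = 150, shrews = 63/10 = 6.3.
Ranked: mice > small lizards > fledglings > shrews > large insects.

small lizards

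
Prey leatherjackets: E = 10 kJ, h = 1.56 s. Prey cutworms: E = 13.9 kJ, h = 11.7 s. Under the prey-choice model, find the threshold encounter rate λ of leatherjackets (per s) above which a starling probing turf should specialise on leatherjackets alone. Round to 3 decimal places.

0.146 per s

The zero-one rule: include cutworms iff E₂/h₂ > λE₁/(1+λh₁). Equality gives the switch point.
λE₁h₂ = E₂ + λE₂h₁ ⇒ λ = E₂/(E₁h₂ − E₂h₁) = 13.9/(117 − 21.68) = 0.1458 per s.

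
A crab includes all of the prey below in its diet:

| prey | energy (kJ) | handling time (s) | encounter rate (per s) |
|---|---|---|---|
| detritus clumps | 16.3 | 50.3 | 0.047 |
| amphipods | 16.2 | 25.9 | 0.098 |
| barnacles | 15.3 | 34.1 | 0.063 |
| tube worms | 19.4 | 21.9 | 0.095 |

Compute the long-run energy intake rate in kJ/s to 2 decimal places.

0.51 kJ/s

R = (0.047×16.3 + 0.098×16.2 + 0.063×15.3 + 0.095×19.4) / (1 + 0.047×50.3 + 0.098×25.9 + 0.063×34.1 + 0.095×21.9) = 5.161/10.13 = 0.5094 kJ/s.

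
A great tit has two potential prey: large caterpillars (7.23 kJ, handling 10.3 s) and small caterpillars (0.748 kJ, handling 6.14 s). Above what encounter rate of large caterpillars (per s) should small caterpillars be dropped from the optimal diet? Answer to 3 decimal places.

0.020 per s

Drop small caterpillars once their profitability E₂/h₂ falls below the rate achievable on large caterpillars alone: E₂/h₂ = λE₁/(1 + λh₁).
Solve for λ: λE₁h₂ = E₂(1 + λh₁) → λ(E₁h₂ − E₂h₁) = E₂ → λ = E₂/(E₁h₂ − E₂h₁).
λ = 0.748/(7.23×6.14 − 0.748×10.3) = 0.748/36.69 = 0.02039 per s.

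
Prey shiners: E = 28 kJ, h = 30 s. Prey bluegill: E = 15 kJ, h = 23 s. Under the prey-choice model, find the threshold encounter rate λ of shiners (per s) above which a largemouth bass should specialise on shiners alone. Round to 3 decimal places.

0.077 per s

Drop bluegill once their profitability E₂/h₂ falls below the rate achievable on shiners alone: E₂/h₂ = λE₁/(1 + λh₁).
Solve for λ: λE₁h₂ = E₂(1 + λh₁) → λ(E₁h₂ − E₂h₁) = E₂ → λ = E₂/(E₁h₂ − E₂h₁).
λ = 15/(28×23 − 15×30) = 15/194 = 0.07732 per s.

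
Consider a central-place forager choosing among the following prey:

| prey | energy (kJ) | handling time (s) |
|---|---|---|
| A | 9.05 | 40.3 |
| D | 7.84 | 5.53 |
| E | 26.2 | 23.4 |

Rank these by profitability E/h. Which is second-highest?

In descending order of E/h:
D: 7.84/5.53 = 1.42 kJ/s
E: 26.2/23.4 = 1.12 kJ/s
A: 9.05/40.3 = 0.225 kJ/s

E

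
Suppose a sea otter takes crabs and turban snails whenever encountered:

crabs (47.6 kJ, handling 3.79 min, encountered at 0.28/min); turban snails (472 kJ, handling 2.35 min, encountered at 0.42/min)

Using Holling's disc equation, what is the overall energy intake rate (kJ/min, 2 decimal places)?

69.41 kJ/min

R = (0.28×47.6 + 0.42×472) / (1 + 0.28×3.79 + 0.42×2.35) = 211.6/3.048 = 69.41 kJ/min.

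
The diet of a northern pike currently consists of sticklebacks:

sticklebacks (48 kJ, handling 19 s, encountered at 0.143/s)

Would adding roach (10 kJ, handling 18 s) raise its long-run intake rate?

No

Intake rate on the current diet: R = (0.143×48) / (1 + 0.143×19) = 6.864/3.717 = 1.847 kJ/s.
roach: E/h = 10/18 = 0.5556 kJ/s.
0.5556 < 1.847, so adding roach would lower the average — exclude it.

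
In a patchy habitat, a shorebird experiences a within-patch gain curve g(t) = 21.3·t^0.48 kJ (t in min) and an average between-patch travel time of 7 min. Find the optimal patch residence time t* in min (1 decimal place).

6.5 min

By the marginal value theorem, leave when the instantaneous gain rate g'(t) equals the habitat-wide average g(t)/(T + t).
g'(t) = 0.48·21.3·t^-0.52. Setting 0.48·21.3·t^-0.52 = 21.3·t^0.48/(7+t) gives 0.48(7+t) = t, so 0.52·t = 0.48×7.
t* = 0.48×7/0.52 = 6.462 min.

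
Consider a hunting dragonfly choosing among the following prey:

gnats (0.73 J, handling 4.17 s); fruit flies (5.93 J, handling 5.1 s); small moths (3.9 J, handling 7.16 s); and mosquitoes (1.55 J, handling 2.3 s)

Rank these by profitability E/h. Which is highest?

In descending order of E/h:
fruit flies: 5.93/5.1 = 1.16 J/s
mosquitoes: 1.55/2.3 = 0.674 J/s
small moths: 3.9/7.16 = 0.545 J/s
gnats: 0.73/4.17 = 0.175 J/s

fruit flies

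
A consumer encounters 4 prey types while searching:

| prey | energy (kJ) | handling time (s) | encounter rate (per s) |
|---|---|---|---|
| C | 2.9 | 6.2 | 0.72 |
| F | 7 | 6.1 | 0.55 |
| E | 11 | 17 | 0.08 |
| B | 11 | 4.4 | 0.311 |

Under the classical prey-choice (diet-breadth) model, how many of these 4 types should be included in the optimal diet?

Profitabilities (E/h, kJ/s): B 2.5, F 1.15, E 0.647, C 0.468. Add prey in this order while the next type's profitability exceeds the intake rate on those already taken.
Rate on top 1: 1.444. F: 1.15 < 1.444 → exclude; stop.
Optimal diet: B — 1 of 4 types.

1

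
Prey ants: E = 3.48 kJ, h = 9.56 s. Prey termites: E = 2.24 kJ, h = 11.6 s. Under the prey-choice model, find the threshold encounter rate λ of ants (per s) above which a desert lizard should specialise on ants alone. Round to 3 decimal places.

The zero-one rule: include termites iff E₂/h₂ > λE₁/(1+λh₁). Equality gives the switch point.
λE₁h₂ = E₂ + λE₂h₁ ⇒ λ = E₂/(E₁h₂ − E₂h₁) = 2.24/(40.37 − 21.41) = 0.1182 per s.

0.118 per s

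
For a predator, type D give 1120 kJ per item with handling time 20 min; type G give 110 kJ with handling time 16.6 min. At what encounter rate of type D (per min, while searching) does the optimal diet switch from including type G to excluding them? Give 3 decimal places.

0.007 per min

The zero-one rule: include type G iff E₂/h₂ > λE₁/(1+λh₁). Equality gives the switch point.
λE₁h₂ = E₂ + λE₂h₁ ⇒ λ = E₂/(E₁h₂ − E₂h₁) = 110/(1.859e+04 − 2200) = 0.006711 per min.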